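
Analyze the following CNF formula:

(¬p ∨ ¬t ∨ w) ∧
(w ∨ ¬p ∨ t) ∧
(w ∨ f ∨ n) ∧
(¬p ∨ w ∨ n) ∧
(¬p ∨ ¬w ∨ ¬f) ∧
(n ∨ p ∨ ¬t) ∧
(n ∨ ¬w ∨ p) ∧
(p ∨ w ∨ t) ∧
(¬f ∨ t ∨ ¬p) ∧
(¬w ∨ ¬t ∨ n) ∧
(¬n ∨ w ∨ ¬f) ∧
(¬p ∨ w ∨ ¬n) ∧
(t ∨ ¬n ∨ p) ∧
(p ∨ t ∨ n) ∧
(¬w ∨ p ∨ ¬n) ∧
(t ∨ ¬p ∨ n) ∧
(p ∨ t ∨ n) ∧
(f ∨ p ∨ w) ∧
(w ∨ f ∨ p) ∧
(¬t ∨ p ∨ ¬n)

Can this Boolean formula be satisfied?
Yes

Yes, the formula is satisfiable.

One satisfying assignment is: f=False, w=True, t=False, p=True, n=True

Verification: With this assignment, all 20 clauses evaluate to true.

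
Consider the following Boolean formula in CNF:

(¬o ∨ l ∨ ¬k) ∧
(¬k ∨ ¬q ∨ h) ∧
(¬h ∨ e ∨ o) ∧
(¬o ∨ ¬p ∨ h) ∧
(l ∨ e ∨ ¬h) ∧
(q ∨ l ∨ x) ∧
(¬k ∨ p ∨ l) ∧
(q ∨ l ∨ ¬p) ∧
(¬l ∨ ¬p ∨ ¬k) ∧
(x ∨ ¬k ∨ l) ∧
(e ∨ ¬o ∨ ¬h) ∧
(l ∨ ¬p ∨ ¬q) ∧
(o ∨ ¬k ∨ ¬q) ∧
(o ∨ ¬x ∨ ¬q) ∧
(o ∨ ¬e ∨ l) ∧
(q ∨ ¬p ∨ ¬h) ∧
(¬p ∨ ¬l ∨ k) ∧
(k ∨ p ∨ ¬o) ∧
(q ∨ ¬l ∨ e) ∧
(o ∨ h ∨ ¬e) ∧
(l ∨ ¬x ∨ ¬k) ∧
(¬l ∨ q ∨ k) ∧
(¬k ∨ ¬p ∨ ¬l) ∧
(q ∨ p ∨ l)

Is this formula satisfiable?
Yes

Yes, the formula is satisfiable.

One satisfying assignment is: k=False, p=False, h=False, x=False, l=True, e=False, q=True, o=False

Verification: With this assignment, all 24 clauses evaluate to true.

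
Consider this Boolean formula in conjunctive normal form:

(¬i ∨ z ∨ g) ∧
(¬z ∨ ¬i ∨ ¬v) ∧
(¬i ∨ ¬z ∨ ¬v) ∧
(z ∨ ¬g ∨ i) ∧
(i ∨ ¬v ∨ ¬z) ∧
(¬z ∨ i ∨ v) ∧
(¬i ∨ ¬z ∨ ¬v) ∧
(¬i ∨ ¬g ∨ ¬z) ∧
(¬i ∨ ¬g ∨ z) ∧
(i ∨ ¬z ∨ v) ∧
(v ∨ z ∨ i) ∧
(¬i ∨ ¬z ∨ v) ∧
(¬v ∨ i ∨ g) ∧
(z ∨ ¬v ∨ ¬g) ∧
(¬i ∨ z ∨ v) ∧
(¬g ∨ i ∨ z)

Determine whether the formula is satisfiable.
No

No, the formula is not satisfiable.

No assignment of truth values to the variables can make all 16 clauses true simultaneously.

The formula is UNSAT (unsatisfiable).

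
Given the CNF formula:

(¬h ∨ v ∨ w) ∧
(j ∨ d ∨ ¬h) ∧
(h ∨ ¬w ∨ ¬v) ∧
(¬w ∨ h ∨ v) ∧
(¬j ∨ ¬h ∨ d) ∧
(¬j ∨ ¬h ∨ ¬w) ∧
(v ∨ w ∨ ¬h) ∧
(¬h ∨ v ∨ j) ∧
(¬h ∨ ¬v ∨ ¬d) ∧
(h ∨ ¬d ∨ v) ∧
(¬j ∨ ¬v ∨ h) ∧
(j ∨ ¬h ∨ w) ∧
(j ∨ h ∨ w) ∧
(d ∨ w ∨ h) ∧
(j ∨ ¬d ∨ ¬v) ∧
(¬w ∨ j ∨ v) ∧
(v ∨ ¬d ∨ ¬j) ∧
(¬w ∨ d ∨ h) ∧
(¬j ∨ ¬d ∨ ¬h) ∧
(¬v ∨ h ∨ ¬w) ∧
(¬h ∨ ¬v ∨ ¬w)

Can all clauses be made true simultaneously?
No

No, the formula is not satisfiable.

No assignment of truth values to the variables can make all 21 clauses true simultaneously.

The formula is UNSAT (unsatisfiable).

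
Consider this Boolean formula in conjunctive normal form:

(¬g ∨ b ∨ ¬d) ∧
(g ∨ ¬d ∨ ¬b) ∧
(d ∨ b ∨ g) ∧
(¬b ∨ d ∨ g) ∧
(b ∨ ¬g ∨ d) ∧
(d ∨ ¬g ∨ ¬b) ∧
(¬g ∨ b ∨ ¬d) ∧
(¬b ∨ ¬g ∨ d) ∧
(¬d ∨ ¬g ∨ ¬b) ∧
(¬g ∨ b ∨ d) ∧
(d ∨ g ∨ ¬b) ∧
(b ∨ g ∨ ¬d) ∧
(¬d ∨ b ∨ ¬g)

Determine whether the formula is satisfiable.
No

No, the formula is not satisfiable.

No assignment of truth values to the variables can make all 13 clauses true simultaneously.

The formula is UNSAT (unsatisfiable).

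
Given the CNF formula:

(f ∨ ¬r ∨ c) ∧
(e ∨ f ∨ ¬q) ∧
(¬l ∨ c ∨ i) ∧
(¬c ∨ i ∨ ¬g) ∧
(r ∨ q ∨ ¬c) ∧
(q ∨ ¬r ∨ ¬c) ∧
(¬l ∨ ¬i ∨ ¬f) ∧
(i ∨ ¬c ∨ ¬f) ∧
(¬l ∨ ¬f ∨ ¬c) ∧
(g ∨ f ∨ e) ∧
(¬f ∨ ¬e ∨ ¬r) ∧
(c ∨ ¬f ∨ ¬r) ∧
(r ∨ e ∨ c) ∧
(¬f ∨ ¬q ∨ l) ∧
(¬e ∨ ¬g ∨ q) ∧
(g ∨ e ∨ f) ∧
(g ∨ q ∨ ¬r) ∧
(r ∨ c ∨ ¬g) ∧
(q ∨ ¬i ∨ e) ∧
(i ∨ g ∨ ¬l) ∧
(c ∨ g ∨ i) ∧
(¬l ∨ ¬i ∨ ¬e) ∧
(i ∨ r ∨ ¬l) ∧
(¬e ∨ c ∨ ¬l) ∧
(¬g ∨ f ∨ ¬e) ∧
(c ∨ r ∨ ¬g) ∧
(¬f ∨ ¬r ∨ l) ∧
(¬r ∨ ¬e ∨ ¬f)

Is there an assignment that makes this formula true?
Yes

Yes, the formula is satisfiable.

One satisfying assignment is: g=False, q=True, c=True, f=False, i=False, r=False, l=False, e=True

Verification: With this assignment, all 28 clauses evaluate to true.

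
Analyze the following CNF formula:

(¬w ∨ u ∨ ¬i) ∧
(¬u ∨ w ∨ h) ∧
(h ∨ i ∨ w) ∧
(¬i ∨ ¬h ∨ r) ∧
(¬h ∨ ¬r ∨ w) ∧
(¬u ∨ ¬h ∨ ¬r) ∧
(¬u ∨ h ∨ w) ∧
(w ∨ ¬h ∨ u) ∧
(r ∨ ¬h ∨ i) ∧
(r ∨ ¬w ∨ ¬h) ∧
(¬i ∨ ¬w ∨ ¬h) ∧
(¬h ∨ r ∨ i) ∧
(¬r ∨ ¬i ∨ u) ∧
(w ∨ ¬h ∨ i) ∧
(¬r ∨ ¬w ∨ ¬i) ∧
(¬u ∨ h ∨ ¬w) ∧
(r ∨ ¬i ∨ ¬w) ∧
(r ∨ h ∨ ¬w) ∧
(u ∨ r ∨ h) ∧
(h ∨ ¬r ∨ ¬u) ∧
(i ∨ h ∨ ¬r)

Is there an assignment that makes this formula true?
Yes

Yes, the formula is satisfiable.

One satisfying assignment is: w=True, i=False, r=True, u=False, h=True

Verification: With this assignment, all 21 clauses evaluate to true.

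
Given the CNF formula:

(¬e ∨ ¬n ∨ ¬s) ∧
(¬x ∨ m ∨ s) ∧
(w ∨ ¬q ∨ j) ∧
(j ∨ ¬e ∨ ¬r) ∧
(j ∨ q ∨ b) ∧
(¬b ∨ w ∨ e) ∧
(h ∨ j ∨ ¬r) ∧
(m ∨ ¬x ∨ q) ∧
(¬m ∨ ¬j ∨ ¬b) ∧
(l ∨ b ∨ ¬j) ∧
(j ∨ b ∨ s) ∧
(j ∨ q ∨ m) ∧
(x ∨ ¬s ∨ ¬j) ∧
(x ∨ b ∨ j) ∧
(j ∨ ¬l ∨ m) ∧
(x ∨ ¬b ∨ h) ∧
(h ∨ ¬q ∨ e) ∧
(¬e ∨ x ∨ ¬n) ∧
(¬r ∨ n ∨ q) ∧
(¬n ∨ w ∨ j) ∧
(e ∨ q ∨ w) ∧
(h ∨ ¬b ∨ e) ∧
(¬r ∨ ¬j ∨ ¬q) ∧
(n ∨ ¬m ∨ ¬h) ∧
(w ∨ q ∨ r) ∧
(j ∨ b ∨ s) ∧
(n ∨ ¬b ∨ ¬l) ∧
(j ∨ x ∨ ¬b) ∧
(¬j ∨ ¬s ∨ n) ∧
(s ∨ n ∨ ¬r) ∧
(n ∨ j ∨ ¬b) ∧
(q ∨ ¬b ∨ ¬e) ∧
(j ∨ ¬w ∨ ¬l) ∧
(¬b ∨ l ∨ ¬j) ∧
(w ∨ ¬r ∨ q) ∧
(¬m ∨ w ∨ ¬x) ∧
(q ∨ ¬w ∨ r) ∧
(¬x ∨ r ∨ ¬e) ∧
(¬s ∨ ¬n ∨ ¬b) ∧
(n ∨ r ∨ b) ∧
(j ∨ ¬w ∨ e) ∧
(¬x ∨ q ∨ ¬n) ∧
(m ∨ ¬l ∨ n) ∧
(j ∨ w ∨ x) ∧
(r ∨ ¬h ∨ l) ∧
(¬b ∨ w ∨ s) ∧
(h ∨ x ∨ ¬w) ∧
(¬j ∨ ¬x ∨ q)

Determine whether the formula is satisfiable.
Yes

Yes, the formula is satisfiable.

One satisfying assignment is: j=True, s=False, w=True, l=True, q=False, r=True, b=False, h=True, e=False, n=True, x=False, m=False

Verification: With this assignment, all 48 clauses evaluate to true.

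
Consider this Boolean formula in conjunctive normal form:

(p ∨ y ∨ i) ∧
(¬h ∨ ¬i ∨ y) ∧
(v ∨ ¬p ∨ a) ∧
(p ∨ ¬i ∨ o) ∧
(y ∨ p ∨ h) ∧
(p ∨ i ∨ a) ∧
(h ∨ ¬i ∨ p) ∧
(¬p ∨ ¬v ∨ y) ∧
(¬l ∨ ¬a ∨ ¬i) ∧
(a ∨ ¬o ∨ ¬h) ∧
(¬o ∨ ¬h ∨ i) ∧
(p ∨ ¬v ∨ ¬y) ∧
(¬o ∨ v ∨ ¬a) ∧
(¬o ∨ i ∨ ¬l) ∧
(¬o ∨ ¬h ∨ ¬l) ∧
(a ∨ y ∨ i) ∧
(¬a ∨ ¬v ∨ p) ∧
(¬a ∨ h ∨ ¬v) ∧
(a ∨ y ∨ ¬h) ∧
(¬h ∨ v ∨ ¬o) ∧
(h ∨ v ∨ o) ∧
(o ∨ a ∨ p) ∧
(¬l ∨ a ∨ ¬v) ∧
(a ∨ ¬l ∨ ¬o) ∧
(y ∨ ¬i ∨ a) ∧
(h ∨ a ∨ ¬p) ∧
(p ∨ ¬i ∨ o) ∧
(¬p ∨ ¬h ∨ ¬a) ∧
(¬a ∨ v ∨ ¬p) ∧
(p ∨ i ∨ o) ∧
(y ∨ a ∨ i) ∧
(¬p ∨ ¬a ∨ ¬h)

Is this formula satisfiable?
Yes

Yes, the formula is satisfiable.

One satisfying assignment is: p=True, h=True, o=False, y=True, v=True, i=False, a=False, l=False

Verification: With this assignment, all 32 clauses evaluate to true.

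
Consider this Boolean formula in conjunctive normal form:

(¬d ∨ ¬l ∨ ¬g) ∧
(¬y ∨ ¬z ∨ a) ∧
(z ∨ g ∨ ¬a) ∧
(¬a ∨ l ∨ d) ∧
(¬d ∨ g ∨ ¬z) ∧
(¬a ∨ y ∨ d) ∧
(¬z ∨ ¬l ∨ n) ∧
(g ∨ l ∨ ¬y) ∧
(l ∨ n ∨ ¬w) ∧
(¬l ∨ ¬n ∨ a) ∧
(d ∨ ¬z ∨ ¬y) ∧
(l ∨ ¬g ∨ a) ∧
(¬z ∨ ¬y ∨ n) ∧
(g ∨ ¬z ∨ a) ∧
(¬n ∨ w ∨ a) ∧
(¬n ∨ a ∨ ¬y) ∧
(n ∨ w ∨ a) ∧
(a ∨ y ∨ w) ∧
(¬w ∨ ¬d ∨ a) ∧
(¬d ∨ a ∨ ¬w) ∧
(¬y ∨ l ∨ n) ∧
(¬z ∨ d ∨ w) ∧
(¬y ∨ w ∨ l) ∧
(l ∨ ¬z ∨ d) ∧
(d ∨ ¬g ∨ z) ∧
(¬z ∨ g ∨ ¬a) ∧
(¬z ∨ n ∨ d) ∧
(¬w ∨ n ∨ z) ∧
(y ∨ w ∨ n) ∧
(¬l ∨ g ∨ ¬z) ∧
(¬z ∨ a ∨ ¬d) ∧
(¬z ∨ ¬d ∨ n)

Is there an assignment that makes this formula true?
Yes

Yes, the formula is satisfiable.

One satisfying assignment is: g=False, n=True, d=False, l=False, z=False, a=False, w=True, y=False

Verification: With this assignment, all 32 clauses evaluate to true.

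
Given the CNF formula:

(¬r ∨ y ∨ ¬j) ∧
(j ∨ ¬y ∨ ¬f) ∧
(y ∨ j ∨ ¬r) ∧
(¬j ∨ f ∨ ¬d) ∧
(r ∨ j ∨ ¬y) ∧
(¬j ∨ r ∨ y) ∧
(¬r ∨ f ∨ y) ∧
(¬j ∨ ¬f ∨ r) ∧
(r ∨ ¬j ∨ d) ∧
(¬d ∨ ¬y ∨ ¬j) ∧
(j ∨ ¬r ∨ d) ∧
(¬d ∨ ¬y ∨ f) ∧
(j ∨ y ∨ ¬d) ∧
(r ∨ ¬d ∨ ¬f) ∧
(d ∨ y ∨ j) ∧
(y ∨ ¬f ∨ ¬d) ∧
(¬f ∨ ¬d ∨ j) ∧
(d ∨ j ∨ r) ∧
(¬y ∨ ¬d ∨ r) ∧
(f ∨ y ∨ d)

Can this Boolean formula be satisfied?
Yes

Yes, the formula is satisfiable.

One satisfying assignment is: f=True, y=True, d=False, j=True, r=True

Verification: With this assignment, all 20 clauses evaluate to true.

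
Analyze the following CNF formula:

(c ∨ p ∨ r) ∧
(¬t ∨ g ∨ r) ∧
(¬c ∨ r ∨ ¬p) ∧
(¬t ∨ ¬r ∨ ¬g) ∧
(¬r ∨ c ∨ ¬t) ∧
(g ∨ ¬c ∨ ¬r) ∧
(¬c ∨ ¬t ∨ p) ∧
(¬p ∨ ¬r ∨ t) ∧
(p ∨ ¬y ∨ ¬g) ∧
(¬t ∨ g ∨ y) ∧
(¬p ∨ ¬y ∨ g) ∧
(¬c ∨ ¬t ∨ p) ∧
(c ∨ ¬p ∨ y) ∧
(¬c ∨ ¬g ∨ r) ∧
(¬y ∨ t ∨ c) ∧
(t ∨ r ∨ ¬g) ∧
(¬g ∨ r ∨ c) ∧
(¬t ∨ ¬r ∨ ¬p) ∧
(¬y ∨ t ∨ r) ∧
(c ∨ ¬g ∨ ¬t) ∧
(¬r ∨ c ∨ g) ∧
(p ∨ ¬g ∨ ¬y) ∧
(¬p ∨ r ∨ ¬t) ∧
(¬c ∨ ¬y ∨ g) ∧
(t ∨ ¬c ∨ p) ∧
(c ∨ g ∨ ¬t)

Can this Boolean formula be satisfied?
Yes

Yes, the formula is satisfiable.

One satisfying assignment is: g=True, r=True, p=False, t=False, c=False, y=False

Verification: With this assignment, all 26 clauses evaluate to true.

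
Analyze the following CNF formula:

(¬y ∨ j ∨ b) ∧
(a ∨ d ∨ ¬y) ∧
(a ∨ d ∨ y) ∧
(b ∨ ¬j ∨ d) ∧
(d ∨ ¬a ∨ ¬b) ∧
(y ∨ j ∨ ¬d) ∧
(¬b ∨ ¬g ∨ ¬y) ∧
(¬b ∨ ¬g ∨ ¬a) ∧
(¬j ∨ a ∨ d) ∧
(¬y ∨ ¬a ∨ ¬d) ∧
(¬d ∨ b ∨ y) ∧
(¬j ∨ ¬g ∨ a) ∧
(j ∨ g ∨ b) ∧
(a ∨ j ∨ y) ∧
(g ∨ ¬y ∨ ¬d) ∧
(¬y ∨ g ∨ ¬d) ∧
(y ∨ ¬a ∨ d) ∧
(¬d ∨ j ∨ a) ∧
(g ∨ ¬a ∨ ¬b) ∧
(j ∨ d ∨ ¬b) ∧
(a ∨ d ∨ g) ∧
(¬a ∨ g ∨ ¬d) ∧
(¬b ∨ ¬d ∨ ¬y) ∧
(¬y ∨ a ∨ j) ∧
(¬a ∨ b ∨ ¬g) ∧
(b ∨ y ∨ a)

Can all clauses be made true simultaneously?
Yes

Yes, the formula is satisfiable.

One satisfying assignment is: d=True, j=True, g=False, a=False, b=True, y=False

Verification: With this assignment, all 26 clauses evaluate to true.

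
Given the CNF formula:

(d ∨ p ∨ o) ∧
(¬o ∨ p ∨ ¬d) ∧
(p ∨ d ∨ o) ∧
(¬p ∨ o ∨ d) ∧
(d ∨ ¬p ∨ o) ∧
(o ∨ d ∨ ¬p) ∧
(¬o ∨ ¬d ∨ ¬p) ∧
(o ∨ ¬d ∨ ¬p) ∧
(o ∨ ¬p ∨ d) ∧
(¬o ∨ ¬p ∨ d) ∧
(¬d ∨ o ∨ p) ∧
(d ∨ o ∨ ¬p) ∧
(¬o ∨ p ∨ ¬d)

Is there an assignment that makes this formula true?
Yes

Yes, the formula is satisfiable.

One satisfying assignment is: o=True, p=False, d=False

Verification: With this assignment, all 13 clauses evaluate to true.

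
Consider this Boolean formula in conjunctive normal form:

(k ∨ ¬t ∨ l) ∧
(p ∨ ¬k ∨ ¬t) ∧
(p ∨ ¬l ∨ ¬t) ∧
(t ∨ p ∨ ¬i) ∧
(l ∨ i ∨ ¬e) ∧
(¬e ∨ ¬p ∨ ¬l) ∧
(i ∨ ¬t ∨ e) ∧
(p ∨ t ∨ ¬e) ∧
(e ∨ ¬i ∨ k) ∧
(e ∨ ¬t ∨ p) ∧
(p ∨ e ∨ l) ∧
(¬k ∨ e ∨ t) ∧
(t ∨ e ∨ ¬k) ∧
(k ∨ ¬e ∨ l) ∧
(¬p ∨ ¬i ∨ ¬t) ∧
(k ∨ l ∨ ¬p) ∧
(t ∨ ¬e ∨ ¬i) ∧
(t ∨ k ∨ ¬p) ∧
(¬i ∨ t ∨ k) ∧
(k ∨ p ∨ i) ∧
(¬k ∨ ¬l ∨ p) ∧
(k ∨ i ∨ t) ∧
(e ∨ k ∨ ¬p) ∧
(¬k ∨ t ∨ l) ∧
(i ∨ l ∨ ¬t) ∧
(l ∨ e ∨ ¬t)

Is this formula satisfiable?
No

No, the formula is not satisfiable.

No assignment of truth values to the variables can make all 26 clauses true simultaneously.

The formula is UNSAT (unsatisfiable).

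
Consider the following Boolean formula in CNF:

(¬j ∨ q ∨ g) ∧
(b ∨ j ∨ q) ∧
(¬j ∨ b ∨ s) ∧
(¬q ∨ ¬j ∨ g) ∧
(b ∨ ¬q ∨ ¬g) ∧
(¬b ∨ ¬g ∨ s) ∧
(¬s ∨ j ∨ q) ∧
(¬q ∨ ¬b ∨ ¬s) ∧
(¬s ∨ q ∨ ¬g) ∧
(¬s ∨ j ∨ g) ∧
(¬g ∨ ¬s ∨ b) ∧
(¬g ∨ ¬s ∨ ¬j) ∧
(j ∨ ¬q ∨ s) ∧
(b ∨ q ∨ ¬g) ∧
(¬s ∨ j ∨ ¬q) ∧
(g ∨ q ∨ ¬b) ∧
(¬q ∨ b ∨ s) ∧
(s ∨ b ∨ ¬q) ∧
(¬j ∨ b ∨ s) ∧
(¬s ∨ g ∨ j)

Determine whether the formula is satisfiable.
No

No, the formula is not satisfiable.

No assignment of truth values to the variables can make all 20 clauses true simultaneously.

The formula is UNSAT (unsatisfiable).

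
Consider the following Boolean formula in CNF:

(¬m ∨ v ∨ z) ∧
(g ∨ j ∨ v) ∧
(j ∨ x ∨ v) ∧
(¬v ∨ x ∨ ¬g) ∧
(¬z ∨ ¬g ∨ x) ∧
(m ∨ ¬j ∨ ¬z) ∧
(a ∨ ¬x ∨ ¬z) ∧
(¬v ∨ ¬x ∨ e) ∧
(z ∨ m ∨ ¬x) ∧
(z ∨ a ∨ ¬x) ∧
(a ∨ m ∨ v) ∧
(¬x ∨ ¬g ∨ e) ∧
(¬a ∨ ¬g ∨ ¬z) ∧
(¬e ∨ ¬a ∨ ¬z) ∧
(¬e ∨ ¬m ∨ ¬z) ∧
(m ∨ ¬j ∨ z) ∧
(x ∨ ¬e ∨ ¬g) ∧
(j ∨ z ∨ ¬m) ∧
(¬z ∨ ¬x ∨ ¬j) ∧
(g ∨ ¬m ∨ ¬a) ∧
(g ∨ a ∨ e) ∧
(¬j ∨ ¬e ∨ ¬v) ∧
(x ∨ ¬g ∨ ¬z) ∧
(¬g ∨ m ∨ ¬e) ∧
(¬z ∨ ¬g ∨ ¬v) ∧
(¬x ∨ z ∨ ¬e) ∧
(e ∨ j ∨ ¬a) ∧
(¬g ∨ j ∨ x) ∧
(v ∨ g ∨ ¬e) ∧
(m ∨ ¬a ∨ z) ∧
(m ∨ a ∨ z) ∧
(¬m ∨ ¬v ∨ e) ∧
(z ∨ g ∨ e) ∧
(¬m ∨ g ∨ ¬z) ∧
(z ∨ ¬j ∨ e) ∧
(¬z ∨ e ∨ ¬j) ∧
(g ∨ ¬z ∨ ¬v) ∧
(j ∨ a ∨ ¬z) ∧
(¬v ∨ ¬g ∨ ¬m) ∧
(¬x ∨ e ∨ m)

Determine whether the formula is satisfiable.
No

No, the formula is not satisfiable.

No assignment of truth values to the variables can make all 40 clauses true simultaneously.

The formula is UNSAT (unsatisfiable).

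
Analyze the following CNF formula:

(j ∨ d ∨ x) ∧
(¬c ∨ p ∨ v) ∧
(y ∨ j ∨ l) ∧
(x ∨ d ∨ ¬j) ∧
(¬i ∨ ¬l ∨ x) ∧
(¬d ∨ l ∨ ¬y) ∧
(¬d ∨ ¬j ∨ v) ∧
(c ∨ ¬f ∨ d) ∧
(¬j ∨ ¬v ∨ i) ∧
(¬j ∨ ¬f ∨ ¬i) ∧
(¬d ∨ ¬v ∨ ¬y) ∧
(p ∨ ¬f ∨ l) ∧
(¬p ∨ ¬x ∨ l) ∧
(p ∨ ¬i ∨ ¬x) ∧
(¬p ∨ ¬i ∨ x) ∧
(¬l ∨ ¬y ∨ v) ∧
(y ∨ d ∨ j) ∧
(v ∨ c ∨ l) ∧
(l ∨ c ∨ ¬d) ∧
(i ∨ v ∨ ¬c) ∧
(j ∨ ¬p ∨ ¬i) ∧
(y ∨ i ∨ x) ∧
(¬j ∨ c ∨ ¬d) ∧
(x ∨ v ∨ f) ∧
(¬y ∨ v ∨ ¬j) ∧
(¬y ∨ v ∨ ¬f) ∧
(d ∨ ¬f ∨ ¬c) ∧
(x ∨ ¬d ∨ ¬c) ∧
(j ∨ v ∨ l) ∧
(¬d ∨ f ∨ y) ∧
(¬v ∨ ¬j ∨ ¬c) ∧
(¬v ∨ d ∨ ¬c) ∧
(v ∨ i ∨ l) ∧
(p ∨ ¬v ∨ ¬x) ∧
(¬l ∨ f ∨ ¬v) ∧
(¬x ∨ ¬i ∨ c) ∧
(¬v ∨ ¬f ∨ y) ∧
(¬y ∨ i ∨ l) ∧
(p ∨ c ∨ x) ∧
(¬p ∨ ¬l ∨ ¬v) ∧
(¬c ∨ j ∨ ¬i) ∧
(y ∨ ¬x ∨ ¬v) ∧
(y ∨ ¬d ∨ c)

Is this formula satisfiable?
Yes

Yes, the formula is satisfiable.

One satisfying assignment is: i=False, p=True, d=False, j=True, v=False, c=False, y=False, l=True, x=True, f=False

Verification: With this assignment, all 43 clauses evaluate to true.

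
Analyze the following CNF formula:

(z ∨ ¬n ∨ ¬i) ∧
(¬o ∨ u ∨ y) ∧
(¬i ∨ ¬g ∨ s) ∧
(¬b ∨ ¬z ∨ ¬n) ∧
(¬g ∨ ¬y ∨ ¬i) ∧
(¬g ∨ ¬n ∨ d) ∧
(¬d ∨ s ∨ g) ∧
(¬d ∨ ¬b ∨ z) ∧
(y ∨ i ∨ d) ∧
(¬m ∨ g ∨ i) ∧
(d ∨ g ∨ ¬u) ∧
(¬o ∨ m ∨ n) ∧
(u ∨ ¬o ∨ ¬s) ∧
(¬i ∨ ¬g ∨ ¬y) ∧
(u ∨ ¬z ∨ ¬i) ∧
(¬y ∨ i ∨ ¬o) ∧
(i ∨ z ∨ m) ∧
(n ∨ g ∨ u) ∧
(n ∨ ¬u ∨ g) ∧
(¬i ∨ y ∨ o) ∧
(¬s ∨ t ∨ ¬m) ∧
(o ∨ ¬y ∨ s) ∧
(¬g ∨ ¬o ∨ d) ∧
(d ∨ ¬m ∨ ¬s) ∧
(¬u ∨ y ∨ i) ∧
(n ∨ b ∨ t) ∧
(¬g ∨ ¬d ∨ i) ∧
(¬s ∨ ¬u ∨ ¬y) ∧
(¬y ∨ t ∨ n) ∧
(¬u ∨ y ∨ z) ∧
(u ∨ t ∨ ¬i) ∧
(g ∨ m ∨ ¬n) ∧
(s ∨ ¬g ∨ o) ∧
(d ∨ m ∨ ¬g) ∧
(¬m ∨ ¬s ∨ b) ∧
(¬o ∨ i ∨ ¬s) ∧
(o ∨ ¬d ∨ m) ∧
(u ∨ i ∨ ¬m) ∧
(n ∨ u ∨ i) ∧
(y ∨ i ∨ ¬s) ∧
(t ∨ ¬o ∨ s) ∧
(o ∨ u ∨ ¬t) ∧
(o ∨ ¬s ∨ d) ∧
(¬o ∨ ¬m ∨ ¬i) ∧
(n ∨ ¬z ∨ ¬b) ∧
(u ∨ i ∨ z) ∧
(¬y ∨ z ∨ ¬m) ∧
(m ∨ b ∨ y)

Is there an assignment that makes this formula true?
No

No, the formula is not satisfiable.

No assignment of truth values to the variables can make all 48 clauses true simultaneously.

The formula is UNSAT (unsatisfiable).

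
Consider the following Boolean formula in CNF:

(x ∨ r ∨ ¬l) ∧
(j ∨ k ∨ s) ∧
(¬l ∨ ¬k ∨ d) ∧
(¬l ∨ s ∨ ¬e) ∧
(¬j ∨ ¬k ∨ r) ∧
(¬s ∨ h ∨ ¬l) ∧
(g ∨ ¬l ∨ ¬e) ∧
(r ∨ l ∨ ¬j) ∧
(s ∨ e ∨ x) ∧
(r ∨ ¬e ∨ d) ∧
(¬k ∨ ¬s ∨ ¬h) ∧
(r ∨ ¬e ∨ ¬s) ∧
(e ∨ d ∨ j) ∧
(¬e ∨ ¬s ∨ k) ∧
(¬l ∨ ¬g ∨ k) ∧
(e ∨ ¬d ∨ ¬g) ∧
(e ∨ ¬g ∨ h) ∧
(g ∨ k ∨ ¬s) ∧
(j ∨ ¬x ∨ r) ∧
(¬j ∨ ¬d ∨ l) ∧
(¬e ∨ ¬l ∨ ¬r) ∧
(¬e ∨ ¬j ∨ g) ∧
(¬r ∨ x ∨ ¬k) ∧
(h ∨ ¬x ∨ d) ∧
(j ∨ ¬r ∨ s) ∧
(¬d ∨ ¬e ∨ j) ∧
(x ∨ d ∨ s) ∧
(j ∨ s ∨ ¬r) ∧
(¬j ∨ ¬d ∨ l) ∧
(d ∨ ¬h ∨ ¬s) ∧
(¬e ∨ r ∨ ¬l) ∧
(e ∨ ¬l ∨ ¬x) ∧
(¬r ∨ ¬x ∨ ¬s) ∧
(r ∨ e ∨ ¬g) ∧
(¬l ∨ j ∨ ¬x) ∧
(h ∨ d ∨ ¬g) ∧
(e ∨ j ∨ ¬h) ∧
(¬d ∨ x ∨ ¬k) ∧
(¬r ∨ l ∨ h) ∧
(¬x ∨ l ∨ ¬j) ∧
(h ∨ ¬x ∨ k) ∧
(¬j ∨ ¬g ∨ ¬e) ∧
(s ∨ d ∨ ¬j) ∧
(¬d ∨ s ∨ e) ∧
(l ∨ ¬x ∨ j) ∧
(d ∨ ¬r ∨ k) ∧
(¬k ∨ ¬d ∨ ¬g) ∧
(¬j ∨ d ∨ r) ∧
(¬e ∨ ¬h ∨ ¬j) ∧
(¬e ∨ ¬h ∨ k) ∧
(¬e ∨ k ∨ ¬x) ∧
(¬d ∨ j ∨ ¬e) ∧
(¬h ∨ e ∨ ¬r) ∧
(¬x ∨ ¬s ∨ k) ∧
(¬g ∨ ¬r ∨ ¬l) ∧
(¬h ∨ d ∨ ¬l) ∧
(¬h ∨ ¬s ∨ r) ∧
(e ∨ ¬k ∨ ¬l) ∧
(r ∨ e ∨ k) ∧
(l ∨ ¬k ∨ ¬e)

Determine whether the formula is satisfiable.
No

No, the formula is not satisfiable.

No assignment of truth values to the variables can make all 60 clauses true simultaneously.

The formula is UNSAT (unsatisfiable).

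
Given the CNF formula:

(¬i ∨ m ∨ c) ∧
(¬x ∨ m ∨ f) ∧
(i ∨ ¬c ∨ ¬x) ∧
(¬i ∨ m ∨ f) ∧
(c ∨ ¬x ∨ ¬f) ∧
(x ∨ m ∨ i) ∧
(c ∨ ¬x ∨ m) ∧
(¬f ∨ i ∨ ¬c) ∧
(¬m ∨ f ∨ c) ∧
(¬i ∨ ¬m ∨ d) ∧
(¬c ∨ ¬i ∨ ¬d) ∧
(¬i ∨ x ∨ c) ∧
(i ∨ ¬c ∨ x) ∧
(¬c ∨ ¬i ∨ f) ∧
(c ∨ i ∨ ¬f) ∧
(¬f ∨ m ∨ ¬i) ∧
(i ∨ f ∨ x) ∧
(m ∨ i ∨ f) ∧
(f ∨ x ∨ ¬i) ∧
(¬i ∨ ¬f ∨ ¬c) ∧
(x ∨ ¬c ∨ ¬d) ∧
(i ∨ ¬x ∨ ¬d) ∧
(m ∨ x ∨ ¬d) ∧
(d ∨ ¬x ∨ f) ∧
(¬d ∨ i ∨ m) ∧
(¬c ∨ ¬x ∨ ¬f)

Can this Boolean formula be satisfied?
No

No, the formula is not satisfiable.

No assignment of truth values to the variables can make all 26 clauses true simultaneously.

The formula is UNSAT (unsatisfiable).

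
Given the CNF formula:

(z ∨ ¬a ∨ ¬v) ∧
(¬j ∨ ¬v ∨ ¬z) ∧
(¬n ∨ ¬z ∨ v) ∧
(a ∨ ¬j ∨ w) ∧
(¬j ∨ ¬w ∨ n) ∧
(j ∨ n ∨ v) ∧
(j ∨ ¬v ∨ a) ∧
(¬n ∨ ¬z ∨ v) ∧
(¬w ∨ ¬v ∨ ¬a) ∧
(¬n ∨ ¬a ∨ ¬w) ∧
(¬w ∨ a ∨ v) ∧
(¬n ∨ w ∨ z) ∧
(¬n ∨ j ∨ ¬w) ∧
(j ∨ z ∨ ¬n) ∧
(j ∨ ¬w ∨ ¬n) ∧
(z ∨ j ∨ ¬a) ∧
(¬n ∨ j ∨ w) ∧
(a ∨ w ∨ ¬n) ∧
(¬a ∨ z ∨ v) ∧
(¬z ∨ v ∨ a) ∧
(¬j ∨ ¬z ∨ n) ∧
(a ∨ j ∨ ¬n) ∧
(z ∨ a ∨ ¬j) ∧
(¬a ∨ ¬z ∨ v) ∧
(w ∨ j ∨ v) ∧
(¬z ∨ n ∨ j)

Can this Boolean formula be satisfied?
No

No, the formula is not satisfiable.

No assignment of truth values to the variables can make all 26 clauses true simultaneously.

The formula is UNSAT (unsatisfiable).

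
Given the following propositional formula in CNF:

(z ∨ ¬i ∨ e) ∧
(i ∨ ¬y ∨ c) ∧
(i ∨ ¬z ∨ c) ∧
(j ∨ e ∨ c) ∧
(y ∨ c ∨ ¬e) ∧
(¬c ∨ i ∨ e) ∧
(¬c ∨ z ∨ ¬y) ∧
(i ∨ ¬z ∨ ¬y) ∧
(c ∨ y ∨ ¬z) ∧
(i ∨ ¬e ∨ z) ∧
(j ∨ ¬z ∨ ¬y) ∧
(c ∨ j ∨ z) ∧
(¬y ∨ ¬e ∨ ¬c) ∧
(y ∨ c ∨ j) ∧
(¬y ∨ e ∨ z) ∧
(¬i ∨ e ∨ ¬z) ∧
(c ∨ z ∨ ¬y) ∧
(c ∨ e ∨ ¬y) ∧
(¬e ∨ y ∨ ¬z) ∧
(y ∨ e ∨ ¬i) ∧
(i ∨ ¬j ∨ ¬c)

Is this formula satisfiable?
Yes

Yes, the formula is satisfiable.

One satisfying assignment is: j=True, c=False, z=False, e=False, i=False, y=False

Verification: With this assignment, all 21 clauses evaluate to true.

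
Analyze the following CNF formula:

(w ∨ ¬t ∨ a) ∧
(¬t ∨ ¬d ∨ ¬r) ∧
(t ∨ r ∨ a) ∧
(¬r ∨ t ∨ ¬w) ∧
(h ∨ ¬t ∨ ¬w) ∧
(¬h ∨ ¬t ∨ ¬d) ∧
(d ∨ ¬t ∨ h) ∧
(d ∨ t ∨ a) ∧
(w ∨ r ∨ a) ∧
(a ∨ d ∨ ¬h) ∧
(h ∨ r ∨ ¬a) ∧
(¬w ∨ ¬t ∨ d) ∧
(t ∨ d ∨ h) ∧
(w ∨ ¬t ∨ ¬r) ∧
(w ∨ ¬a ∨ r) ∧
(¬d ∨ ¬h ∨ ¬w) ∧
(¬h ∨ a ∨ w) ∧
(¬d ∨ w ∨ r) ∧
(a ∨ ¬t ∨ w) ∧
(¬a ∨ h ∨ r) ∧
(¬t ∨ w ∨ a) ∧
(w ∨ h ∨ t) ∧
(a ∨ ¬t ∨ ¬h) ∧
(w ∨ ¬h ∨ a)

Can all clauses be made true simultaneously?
Yes

Yes, the formula is satisfiable.

One satisfying assignment is: w=True, r=False, t=False, a=True, d=False, h=True

Verification: With this assignment, all 24 clauses evaluate to true.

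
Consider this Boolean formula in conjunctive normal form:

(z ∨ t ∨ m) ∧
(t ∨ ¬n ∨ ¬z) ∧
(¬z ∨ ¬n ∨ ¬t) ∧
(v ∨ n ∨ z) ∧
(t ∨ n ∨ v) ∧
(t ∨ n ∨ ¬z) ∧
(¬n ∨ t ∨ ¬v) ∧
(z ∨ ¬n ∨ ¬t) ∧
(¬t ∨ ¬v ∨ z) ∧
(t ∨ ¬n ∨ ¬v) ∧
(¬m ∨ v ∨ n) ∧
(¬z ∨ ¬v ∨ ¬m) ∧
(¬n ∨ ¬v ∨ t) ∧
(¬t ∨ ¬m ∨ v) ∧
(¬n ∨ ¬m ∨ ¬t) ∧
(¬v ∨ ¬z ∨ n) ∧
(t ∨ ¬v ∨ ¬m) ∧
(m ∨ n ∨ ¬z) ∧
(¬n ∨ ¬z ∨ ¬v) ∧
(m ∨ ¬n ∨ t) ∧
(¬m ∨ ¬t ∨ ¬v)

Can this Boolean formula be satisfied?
Yes

Yes, the formula is satisfiable.

One satisfying assignment is: z=False, t=False, v=False, n=True, m=True

Verification: With this assignment, all 21 clauses evaluate to true.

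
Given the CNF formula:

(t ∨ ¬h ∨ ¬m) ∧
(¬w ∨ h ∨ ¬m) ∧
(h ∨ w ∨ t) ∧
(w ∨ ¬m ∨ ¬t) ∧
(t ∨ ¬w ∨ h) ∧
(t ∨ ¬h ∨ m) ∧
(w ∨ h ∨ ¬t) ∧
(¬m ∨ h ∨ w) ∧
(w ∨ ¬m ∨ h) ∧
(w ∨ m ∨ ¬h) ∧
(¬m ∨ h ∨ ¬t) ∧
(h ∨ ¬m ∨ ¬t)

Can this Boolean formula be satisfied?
Yes

Yes, the formula is satisfiable.

One satisfying assignment is: w=True, m=False, t=True, h=False

Verification: With this assignment, all 12 clauses evaluate to true.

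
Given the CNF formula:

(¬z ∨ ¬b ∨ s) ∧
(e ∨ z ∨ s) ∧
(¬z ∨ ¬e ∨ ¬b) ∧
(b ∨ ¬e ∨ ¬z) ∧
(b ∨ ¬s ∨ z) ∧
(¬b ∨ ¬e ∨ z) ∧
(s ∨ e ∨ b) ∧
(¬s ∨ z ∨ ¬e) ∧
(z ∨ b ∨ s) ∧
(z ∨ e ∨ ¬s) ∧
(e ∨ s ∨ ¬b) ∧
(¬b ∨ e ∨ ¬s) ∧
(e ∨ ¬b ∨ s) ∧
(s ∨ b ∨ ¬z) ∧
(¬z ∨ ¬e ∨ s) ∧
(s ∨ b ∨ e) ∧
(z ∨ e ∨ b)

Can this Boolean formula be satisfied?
Yes

Yes, the formula is satisfiable.

One satisfying assignment is: b=False, z=True, e=False, s=True

Verification: With this assignment, all 17 clauses evaluate to true.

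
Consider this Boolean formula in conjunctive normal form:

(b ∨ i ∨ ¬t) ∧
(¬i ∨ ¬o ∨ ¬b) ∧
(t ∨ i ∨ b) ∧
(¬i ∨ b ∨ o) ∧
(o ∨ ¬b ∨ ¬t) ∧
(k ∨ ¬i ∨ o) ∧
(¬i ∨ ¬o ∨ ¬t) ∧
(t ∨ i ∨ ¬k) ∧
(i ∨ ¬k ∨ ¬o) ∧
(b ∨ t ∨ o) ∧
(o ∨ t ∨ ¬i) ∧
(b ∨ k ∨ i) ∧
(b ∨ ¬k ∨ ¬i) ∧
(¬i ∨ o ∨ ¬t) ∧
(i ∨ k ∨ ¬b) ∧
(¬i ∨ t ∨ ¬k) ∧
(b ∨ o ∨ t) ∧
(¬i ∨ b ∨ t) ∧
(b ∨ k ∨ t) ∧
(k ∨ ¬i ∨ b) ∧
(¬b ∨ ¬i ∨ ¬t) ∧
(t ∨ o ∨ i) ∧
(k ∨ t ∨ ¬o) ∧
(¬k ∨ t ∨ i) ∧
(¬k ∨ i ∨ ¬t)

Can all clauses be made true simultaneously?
No

No, the formula is not satisfiable.

No assignment of truth values to the variables can make all 25 clauses true simultaneously.

The formula is UNSAT (unsatisfiable).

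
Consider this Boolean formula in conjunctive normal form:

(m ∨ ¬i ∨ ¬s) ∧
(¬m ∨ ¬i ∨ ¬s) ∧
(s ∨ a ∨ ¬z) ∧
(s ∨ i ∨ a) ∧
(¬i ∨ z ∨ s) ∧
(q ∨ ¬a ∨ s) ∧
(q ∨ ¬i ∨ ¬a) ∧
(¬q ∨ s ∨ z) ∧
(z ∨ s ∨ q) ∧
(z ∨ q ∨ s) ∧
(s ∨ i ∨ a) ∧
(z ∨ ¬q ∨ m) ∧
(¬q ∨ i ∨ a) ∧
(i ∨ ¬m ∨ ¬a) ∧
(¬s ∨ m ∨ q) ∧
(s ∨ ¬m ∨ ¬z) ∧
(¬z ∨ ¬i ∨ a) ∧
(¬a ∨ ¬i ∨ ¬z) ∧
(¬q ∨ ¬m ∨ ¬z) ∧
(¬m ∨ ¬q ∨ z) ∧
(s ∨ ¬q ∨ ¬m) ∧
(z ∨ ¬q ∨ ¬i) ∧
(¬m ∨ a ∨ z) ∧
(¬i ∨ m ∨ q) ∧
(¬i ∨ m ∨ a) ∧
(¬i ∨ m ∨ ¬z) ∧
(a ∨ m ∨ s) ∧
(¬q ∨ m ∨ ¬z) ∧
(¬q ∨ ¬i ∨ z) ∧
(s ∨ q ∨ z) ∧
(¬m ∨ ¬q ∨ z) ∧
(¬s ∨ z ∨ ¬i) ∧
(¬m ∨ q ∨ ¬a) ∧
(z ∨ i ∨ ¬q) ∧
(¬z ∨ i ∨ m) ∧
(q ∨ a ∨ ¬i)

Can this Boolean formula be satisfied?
Yes

Yes, the formula is satisfiable.

One satisfying assignment is: m=True, s=True, q=False, a=False, z=True, i=False

Verification: With this assignment, all 36 clauses evaluate to true.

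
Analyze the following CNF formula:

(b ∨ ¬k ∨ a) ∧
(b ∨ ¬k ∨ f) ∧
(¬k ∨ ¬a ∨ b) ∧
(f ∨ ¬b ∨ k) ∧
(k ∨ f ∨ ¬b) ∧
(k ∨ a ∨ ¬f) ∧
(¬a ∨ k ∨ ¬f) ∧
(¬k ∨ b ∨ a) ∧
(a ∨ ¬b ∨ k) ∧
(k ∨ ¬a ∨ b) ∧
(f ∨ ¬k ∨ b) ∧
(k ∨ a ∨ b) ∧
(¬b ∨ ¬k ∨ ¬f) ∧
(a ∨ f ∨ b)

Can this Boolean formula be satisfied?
Yes

Yes, the formula is satisfiable.

One satisfying assignment is: f=False, b=True, a=False, k=True

Verification: With this assignment, all 14 clauses evaluate to true.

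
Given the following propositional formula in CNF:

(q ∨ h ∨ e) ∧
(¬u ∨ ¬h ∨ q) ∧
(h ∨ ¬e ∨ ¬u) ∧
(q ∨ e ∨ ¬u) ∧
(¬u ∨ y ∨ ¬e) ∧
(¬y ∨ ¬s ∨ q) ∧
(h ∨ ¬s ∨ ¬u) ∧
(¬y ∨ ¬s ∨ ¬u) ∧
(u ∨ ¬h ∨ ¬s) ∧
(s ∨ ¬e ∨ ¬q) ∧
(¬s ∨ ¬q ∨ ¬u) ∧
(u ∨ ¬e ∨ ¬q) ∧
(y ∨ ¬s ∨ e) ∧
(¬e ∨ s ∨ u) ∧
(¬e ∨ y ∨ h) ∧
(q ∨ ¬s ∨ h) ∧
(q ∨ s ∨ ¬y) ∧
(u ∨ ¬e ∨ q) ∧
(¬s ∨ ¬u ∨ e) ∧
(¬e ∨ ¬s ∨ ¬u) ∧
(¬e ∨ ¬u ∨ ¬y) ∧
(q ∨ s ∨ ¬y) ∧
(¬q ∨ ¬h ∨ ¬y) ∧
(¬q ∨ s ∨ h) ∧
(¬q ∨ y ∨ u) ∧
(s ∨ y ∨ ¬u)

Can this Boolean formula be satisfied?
Yes

Yes, the formula is satisfiable.

One satisfying assignment is: y=False, q=False, h=True, u=False, s=False, e=False

Verification: With this assignment, all 26 clauses evaluate to true.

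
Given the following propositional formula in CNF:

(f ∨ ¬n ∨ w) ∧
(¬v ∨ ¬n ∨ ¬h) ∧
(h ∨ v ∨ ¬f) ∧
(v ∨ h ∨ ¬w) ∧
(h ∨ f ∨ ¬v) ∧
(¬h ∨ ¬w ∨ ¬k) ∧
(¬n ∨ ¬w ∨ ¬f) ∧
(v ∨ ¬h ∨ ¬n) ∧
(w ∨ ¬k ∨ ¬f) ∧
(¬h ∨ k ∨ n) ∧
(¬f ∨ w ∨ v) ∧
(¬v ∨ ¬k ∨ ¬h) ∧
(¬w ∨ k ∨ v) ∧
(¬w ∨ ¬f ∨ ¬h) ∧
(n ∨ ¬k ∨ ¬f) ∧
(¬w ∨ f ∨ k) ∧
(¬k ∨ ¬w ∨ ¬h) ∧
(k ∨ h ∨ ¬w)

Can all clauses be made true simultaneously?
Yes

Yes, the formula is satisfiable.

One satisfying assignment is: f=False, v=False, h=False, n=False, k=False, w=False

Verification: With this assignment, all 18 clauses evaluate to true.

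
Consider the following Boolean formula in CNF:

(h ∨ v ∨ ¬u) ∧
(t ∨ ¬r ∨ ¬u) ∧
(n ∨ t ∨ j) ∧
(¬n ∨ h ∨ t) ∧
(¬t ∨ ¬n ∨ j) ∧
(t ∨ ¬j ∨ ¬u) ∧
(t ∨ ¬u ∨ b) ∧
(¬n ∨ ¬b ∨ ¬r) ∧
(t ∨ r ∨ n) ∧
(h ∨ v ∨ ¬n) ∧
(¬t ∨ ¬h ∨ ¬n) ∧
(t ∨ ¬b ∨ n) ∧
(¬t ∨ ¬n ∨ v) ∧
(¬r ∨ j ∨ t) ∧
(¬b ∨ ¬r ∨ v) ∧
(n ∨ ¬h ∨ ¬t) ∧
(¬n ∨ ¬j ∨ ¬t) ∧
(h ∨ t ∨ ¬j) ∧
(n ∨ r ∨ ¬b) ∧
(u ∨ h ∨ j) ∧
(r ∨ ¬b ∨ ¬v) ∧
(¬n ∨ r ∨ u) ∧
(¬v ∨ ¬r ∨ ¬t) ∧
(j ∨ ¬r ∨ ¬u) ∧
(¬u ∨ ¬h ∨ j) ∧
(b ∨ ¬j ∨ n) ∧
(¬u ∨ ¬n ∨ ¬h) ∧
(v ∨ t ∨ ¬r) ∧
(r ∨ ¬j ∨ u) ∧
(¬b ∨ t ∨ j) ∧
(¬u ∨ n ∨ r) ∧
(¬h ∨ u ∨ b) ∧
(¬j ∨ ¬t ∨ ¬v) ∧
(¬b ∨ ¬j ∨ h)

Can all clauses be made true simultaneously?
No

No, the formula is not satisfiable.

No assignment of truth values to the variables can make all 34 clauses true simultaneously.

The formula is UNSAT (unsatisfiable).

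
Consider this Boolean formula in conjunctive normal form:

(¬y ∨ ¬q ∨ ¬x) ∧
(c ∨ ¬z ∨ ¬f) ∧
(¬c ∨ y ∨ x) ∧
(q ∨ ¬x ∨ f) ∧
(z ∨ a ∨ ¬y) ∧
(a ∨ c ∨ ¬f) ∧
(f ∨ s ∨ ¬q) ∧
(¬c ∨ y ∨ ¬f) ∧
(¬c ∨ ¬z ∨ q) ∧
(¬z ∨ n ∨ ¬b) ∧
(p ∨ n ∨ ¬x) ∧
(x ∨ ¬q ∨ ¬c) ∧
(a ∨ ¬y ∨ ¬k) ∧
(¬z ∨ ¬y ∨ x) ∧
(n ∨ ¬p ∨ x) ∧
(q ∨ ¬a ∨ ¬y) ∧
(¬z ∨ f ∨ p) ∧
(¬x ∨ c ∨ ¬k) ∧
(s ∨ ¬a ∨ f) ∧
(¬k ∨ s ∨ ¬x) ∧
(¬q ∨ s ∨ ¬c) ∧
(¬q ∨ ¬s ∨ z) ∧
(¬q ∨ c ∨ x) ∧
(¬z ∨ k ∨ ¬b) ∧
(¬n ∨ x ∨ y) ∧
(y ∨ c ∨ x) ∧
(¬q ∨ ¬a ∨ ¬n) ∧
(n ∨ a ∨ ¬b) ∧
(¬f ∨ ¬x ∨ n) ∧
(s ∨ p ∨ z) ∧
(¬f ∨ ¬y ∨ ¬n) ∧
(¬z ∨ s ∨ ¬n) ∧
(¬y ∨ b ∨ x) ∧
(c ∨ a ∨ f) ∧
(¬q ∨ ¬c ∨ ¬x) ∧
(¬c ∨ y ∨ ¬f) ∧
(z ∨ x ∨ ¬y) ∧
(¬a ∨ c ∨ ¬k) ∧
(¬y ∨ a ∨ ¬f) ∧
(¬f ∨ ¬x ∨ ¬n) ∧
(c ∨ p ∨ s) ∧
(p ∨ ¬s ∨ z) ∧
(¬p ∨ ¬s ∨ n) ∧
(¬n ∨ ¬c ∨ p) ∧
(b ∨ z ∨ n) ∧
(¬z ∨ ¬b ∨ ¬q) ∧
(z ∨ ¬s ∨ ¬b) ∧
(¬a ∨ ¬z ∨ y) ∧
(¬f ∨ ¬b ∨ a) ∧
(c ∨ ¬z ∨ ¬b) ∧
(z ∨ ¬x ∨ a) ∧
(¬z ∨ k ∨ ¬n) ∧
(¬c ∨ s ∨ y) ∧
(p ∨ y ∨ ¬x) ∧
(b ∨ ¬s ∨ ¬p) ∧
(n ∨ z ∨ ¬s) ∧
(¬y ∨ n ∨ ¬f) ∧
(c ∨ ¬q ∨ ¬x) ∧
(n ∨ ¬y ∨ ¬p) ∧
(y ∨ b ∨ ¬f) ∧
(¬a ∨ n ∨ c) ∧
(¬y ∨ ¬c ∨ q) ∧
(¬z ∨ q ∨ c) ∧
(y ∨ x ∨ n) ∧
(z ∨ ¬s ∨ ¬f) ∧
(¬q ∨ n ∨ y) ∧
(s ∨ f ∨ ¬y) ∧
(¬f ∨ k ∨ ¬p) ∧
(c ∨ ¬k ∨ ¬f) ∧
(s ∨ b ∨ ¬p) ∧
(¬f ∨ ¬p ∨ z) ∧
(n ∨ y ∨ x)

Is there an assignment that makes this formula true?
No

No, the formula is not satisfiable.

No assignment of truth values to the variables can make all 72 clauses true simultaneously.

The formula is UNSAT (unsatisfiable).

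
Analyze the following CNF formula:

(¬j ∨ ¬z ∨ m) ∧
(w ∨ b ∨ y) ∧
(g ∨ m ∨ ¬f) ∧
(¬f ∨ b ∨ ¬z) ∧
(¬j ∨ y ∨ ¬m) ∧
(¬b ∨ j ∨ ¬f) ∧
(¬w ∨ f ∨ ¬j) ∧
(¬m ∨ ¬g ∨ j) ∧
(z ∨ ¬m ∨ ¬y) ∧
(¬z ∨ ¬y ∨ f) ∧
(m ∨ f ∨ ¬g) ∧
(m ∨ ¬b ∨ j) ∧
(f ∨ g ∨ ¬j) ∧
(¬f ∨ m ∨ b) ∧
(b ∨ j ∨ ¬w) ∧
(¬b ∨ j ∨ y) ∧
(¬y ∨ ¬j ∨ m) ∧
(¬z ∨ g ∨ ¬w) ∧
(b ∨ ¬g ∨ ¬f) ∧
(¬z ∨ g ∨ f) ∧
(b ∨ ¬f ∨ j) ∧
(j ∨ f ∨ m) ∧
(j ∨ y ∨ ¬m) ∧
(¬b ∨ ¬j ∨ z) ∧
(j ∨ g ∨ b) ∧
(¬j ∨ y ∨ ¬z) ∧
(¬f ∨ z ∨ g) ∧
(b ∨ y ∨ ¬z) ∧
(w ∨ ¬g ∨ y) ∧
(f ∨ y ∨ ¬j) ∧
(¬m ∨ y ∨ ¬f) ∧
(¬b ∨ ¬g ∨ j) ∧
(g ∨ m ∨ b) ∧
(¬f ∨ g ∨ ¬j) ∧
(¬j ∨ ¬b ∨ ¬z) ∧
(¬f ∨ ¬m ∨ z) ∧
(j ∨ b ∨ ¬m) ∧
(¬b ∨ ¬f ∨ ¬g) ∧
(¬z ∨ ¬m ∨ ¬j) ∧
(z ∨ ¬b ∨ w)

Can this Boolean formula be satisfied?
No

No, the formula is not satisfiable.

No assignment of truth values to the variables can make all 40 clauses true simultaneously.

The formula is UNSAT (unsatisfiable).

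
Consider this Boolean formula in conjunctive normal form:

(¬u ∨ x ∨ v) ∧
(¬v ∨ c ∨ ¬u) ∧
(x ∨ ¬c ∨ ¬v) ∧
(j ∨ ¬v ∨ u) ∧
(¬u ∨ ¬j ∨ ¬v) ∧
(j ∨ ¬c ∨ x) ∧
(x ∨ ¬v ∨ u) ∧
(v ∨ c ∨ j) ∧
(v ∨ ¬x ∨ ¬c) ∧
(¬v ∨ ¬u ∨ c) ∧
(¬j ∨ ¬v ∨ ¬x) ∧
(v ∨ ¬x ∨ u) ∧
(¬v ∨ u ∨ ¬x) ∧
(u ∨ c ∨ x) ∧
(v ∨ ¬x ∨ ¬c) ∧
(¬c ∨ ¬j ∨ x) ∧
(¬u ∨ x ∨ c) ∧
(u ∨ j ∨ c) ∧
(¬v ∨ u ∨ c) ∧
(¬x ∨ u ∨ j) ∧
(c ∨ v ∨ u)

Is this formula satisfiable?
Yes

Yes, the formula is satisfiable.

One satisfying assignment is: j=True, x=True, u=True, v=False, c=False

Verification: With this assignment, all 21 clauses evaluate to true.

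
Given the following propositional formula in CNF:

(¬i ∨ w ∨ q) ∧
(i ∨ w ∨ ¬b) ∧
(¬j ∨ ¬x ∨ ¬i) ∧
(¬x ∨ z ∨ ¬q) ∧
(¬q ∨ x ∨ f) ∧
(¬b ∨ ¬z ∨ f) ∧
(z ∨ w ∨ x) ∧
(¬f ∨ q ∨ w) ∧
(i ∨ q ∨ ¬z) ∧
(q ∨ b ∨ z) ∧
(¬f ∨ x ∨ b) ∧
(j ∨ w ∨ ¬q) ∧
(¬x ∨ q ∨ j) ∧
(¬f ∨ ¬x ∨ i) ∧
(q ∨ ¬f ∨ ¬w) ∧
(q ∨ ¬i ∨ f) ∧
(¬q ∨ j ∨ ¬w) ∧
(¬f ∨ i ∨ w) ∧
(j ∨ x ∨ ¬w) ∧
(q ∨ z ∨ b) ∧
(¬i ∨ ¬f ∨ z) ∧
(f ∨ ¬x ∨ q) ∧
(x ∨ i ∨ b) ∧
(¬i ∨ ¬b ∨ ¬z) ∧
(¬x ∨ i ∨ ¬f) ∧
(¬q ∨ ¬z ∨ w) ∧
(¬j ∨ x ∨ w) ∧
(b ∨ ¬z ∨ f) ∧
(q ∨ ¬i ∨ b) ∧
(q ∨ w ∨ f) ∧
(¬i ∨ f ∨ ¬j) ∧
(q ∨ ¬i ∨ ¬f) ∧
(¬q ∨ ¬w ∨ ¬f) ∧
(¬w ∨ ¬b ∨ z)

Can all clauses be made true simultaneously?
No

No, the formula is not satisfiable.

No assignment of truth values to the variables can make all 34 clauses true simultaneously.

The formula is UNSAT (unsatisfiable).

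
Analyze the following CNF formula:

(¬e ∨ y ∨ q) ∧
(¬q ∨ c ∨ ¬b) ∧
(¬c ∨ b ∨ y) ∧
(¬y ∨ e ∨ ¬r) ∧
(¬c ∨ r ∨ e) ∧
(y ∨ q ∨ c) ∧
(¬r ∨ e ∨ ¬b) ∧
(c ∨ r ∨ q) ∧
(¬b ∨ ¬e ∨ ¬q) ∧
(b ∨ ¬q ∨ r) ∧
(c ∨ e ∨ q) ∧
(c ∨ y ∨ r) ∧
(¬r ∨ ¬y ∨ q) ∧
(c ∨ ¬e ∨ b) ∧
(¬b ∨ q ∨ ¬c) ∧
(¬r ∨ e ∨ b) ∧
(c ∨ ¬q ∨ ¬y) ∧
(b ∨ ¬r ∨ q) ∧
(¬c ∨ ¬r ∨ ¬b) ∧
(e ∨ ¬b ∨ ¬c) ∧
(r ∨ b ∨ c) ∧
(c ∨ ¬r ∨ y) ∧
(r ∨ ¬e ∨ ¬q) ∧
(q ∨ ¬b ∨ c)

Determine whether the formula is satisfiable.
Yes

Yes, the formula is satisfiable.

One satisfying assignment is: y=True, b=False, c=True, e=True, r=True, q=True

Verification: With this assignment, all 24 clauses evaluate to true.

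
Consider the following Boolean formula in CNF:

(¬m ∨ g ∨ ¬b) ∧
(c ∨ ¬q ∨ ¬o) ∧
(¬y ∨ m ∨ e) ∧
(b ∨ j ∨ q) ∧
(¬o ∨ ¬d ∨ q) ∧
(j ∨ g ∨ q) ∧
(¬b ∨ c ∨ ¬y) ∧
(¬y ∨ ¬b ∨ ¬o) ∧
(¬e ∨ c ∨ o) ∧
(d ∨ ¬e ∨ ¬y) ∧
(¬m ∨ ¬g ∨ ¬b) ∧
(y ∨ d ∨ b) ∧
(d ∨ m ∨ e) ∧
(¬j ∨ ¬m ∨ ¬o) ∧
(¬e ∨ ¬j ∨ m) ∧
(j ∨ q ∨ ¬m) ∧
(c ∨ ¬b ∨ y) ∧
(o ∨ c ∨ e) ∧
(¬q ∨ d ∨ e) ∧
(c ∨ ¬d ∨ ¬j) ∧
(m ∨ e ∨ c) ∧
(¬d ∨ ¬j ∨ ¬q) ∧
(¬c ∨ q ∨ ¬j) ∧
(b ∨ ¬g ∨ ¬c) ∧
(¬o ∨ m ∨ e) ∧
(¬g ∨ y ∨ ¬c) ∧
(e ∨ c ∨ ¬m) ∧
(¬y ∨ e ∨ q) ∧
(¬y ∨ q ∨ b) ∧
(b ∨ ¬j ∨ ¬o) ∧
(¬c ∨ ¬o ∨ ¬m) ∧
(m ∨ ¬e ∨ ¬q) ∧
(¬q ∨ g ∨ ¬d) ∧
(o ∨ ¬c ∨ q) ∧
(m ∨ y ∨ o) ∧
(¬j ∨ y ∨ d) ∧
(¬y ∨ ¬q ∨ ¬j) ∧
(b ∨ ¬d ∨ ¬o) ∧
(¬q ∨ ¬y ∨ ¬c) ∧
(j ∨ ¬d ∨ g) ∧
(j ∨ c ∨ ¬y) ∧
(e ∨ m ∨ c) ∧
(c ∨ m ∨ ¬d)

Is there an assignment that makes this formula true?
No

No, the formula is not satisfiable.

No assignment of truth values to the variables can make all 43 clauses true simultaneously.

The formula is UNSAT (unsatisfiable).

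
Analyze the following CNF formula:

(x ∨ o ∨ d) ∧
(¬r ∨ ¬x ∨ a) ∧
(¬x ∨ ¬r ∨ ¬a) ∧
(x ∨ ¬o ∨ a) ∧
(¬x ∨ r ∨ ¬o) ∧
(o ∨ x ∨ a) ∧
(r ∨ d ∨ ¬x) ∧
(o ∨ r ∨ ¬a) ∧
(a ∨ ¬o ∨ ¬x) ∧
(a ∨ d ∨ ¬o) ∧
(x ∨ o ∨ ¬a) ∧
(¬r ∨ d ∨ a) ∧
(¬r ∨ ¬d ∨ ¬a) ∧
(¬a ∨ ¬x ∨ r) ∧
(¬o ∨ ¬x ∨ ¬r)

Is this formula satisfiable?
Yes

Yes, the formula is satisfiable.

One satisfying assignment is: x=False, d=False, a=True, r=False, o=True

Verification: With this assignment, all 15 clauses evaluate to true.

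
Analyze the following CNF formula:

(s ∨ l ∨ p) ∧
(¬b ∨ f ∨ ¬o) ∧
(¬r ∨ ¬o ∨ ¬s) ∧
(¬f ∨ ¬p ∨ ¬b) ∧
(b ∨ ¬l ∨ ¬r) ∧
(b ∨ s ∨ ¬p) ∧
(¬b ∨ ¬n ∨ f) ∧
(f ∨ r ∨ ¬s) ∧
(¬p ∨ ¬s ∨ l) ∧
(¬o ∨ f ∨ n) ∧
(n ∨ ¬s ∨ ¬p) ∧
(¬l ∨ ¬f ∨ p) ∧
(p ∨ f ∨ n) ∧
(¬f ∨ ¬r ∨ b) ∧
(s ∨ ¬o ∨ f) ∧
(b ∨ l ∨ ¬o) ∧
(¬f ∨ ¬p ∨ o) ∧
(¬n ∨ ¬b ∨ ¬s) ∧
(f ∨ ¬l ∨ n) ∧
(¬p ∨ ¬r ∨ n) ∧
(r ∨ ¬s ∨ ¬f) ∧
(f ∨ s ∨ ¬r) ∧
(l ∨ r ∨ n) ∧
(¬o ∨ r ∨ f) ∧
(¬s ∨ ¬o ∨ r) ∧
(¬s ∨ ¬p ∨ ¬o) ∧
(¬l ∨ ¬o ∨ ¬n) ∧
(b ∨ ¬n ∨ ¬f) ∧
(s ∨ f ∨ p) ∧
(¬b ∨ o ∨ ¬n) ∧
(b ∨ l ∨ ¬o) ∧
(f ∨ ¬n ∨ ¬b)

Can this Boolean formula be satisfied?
Yes

Yes, the formula is satisfiable.

One satisfying assignment is: r=True, b=False, l=False, s=True, p=False, n=True, f=False, o=False

Verification: With this assignment, all 32 clauses evaluate to true.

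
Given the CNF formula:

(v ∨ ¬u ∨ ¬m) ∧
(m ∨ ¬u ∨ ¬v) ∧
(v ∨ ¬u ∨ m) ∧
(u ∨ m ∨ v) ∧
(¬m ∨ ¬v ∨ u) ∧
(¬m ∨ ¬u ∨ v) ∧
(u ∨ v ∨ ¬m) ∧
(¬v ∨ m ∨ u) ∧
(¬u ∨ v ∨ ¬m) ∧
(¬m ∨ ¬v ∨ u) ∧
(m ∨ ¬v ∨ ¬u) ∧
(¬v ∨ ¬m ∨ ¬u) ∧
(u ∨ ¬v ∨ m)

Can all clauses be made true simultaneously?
No

No, the formula is not satisfiable.

No assignment of truth values to the variables can make all 13 clauses true simultaneously.

The formula is UNSAT (unsatisfiable).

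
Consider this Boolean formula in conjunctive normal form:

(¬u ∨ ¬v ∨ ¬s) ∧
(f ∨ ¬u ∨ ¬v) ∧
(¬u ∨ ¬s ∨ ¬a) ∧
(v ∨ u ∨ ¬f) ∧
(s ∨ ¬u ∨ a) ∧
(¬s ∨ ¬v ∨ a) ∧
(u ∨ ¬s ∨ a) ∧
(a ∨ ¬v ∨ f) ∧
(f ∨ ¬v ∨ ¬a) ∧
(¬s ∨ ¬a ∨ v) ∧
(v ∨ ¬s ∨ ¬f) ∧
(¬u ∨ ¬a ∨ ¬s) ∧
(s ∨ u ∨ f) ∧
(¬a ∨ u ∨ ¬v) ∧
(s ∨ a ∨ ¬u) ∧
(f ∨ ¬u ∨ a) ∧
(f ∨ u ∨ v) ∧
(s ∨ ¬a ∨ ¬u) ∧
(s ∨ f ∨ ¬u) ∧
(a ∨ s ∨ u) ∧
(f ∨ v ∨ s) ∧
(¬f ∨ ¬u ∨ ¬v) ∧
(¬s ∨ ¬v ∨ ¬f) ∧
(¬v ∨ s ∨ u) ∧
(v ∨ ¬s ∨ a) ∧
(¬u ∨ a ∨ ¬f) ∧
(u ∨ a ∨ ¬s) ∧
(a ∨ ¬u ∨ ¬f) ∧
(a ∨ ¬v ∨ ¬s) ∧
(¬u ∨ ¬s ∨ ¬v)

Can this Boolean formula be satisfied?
No

No, the formula is not satisfiable.

No assignment of truth values to the variables can make all 30 clauses true simultaneously.

The formula is UNSAT (unsatisfiable).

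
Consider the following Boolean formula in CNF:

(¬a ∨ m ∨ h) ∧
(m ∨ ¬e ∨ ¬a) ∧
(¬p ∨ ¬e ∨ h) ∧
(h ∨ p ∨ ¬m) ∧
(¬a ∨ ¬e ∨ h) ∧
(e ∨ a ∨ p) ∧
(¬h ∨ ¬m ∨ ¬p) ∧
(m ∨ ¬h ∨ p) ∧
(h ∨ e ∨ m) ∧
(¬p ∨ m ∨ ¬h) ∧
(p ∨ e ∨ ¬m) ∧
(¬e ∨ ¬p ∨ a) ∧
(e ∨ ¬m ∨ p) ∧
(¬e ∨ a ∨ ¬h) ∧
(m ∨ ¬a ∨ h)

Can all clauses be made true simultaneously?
Yes

Yes, the formula is satisfiable.

One satisfying assignment is: e=True, h=False, p=False, m=False, a=False

Verification: With this assignment, all 15 clauses evaluate to true.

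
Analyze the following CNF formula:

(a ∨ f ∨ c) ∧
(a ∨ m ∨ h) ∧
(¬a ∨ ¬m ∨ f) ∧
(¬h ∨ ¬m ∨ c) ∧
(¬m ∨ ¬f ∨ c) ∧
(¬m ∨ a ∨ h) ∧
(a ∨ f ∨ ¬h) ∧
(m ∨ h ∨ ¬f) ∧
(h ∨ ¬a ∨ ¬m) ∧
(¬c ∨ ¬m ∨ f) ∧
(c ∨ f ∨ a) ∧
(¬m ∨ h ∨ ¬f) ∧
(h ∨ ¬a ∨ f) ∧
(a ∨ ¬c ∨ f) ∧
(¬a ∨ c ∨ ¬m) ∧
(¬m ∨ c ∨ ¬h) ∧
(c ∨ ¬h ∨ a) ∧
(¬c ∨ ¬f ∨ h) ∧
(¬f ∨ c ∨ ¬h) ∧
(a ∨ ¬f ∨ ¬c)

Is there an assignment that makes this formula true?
Yes

Yes, the formula is satisfiable.

One satisfying assignment is: m=False, c=False, a=True, h=True, f=False

Verification: With this assignment, all 20 clauses evaluate to true.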